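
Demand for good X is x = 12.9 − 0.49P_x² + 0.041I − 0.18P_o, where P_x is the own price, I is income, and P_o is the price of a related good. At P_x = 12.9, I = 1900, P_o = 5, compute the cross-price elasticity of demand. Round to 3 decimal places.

x = 12.9 − 0.49(12.9)² + 0.041(1900) − 0.18(5) = 12.9 − 81.5409 + 77.9 − 0.9 = 8.3591.
∂x/∂P_o = −0.18, so E_xy = -0.18·(5/8.3591) ≈ -0.108.
E_xy < 0: the goods are complements.

-0.108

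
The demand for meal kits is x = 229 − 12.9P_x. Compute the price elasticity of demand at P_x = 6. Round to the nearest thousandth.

-0.511

At P_x = 6, x = 151.6.
dx/dP_x = −12.9.
Point elasticity E = (dx/dP_x)·(P_x/x) = -12.9 × 6/151.6 ≈ -0.511.
|E| < 1, so demand is inelastic at this price.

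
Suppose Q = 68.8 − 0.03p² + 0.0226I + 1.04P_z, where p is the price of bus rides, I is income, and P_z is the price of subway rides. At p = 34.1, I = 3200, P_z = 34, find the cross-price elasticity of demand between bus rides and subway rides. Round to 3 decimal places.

At the given point, Q = 68.8 − 0.03(34.1)² + 0.0226(3200) + 1.04(34) = 68.8 − 34.8843 + 72.32 + 35.36 = 141.5957.
∂Q/∂P_z = +1.04, so E_xy = 1.04·(34/141.5957) ≈ 0.250.
E_xy > 0: the goods are substitutes.

0.250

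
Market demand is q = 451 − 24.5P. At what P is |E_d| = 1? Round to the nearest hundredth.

9.20

For linear demand q = a − bP, E = −bP/(a − bP). |E| = 1 ⇒ bP = a − bP ⇒ P = a/(2b).
P = 451/(2·24.5) ≈ 9.20.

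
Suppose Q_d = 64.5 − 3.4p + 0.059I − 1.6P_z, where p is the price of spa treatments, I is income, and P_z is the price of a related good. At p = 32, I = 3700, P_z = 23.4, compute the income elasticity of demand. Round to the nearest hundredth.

Q_d = 64.5 − 3.4(32) + 0.059(3700) − 1.6(23.4) = 64.5 − 108.8 + 218.3 − 37.44 = 136.56.
∂Q_d/∂I = +0.059, so E_I = 0.059·(3700/136.56) ≈ 1.60.
E_I > 1: normal good (luxury).

1.60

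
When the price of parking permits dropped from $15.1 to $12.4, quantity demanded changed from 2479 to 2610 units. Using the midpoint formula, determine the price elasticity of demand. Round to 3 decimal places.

-0.262

%ΔQ = (2610 − 2479)/[(2479 + 2610)/2] = 131/2544.5 ≈ 0.0515.
%Δp = (12.4 − 15.1)/[(15.1 + 12.4)/2] = -2.7/13.75 ≈ -0.1964.
Arc elasticity E = %ΔQ/%Δp ≈ 0.0515/-0.1964 ≈ -0.262.
|E| < 1: demand is inelastic over this range.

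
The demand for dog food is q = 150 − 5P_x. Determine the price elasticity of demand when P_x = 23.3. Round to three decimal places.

-3.478

At P_x = 23.3, q = 33.5.
dq/dP_x = −5.
Point elasticity E = (dq/dP_x)·(P_x/q) = -5 × 23.3/33.5 ≈ -3.478.
|E| > 1, so demand is elastic at this price.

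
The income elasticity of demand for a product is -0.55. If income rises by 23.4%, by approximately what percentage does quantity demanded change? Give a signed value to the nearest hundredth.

-12.87

%ΔQ ≈ E × %ΔI = (-0.55) × (23.4%) = -12.87%.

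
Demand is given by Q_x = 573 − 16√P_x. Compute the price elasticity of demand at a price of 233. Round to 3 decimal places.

-0.371

At P_x = 233, Q_x = 328.7706.
dQ_x/dP_x = −16/(2√P_x) = −16/(2·15.2643).
Point elasticity E = (dQ_x/dP_x)·(P_x/Q_x) = -0.5241 × 233/328.7706 ≈ -0.371.
|E| < 1, so demand is inelastic at this price.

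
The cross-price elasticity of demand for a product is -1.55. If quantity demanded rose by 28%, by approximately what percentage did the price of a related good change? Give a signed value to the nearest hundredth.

%ΔQ ≈ E × %ΔP_y ⇒ %ΔP_y = %ΔQ / E = (28%)/(-1.55) ≈ -18.06%.

-18.06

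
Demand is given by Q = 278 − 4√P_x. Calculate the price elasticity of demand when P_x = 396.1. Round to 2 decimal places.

At P_x = 396.1, Q = 198.391.
dQ/dP_x = −4/(2√P_x) = −4/(2·19.9023).
Point elasticity E = (dQ/dP_x)·(P_x/Q) = -0.1005 × 396.1/198.391 ≈ -0.20.
|E| < 1, so demand is inelastic at this price.

-0.20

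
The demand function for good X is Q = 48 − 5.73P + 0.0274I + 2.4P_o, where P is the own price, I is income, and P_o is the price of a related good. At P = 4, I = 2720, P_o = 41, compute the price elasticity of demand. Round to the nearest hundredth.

-0.12

At the given point, Q = 48 − 5.73(4) + 0.0274(2720) + 2.4(41) = 48 − 22.92 + 74.528 + 98.4 = 198.008.
∂Q/∂P = −5.73, so E_p = (−5.73)·(4/198.008) ≈ -0.12.
|E_p| < 1: demand is inelastic.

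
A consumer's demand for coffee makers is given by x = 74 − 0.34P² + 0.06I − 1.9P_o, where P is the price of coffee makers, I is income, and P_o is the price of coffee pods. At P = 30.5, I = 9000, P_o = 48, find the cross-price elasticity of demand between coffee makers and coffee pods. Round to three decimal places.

Substituting, x = 74 − 0.34(30.5)² + 0.06(9000) − 1.9(48) = 74 − 316.285 + 540 − 91.2 = 206.515.
∂x/∂P_o = −1.9, so E_xy = -1.9·(48/206.515) ≈ -0.442.
E_xy < 0: the goods are complements.

-0.442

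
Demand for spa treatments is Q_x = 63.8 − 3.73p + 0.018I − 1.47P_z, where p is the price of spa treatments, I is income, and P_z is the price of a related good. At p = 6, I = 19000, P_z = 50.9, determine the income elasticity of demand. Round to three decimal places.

Substituting, Q_x = 63.8 − 3.73(6) + 0.018(19000) − 1.47(50.9) = 63.8 − 22.38 + 342 − 74.823 = 308.597.
∂Q_x/∂I = +0.018, so E_I = 0.018·(19000/308.597) ≈ 1.108.
E_I > 1: normal good (luxury).

1.108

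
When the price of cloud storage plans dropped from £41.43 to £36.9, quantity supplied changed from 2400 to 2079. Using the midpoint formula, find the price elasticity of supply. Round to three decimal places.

1.239

%ΔQ = (2079 − 2400)/[(2400 + 2079)/2] = -321/2239.5 ≈ -0.1433.
%ΔP = (36.9 − 41.43)/[(41.43 + 36.9)/2] = -4.53/39.165 ≈ -0.1157.
Arc elasticity E = %ΔQ/%ΔP ≈ -0.1433/-0.1157 ≈ 1.239.
|E| > 1: supply is elastic over this range.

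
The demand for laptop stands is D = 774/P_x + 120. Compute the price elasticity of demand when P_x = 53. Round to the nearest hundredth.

At P_x = 53, D = 134.6038.
dD/dP_x = −774/P_x² = −0.2755.
Point elasticity E = (dD/dP_x)·(P_x/D) = -0.2755 × 53/134.6038 ≈ -0.11.
|E| < 1, so demand is inelastic at this price.

-0.11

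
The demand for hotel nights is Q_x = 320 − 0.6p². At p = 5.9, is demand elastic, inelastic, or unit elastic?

inelastic

At p = 5.9, Q_x = 299.114.
dQ_x/dp = −2·0.6·p = −7.08.
Point elasticity E = (dQ_x/dp)·(p/Q_x) = -7.08 × 5.9/299.114 ≈ -0.140.
|E| ≈ 0.140 < 1, so demand is inelastic.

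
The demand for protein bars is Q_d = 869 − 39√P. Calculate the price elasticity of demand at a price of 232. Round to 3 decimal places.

At P = 232, Q_d = 274.9697.
dQ_d/dP = −39/(2√P) = −39/(2·15.2315).
Point elasticity E = (dQ_d/dP)·(P/Q_d) = -1.2802 × 232/274.9697 ≈ -1.080.
|E| > 1, so demand is elastic at this price.

-1.080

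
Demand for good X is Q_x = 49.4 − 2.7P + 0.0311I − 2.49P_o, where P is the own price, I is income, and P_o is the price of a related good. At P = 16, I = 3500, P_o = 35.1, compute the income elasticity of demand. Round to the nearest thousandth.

3.937

Q_x = 49.4 − 2.7(16) + 0.0311(3500) − 2.49(35.1) = 49.4 − 43.2 + 108.85 − 87.399 = 27.651.
∂Q_x/∂I = +0.0311, so E_I = 0.0311·(3500/27.651) ≈ 3.937.
E_I > 1: normal good (luxury).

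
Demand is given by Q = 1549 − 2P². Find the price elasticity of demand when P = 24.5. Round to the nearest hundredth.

At P = 24.5, Q = 348.5.
dQ/dP = −2·2·P = −98.
Point elasticity E = (dQ/dP)·(P/Q) = -98 × 24.5/348.5 ≈ -6.89.
|E| > 1, so demand is elastic at this price.

-6.89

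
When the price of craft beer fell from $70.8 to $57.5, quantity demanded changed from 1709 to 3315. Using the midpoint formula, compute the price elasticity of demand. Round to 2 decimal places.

%ΔQ = (3315 − 1709)/[(1709 + 3315)/2] = 1606/2512 ≈ 0.6393.
%ΔP = (57.5 − 70.8)/[(70.8 + 57.5)/2] = -13.3/64.15 ≈ -0.2073.
Arc elasticity E = %ΔQ/%ΔP ≈ 0.6393/-0.2073 ≈ -3.08.
|E| > 1: demand is elastic over this range.

-3.08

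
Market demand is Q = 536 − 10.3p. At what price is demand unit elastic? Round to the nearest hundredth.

26.02

For linear demand Q = a − bp, E = −bp/(a − bp). |E| = 1 ⇒ bp = a − bp ⇒ p = a/(2b).
p = 536/(2·10.3) ≈ 26.02.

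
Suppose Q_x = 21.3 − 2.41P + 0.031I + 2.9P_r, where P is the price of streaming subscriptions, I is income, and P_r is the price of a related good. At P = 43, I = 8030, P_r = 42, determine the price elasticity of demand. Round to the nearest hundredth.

Q_x = 21.3 − 2.41(43) + 0.031(8030) + 2.9(42) = 21.3 − 103.63 + 248.93 + 121.8 = 288.4.
∂Q_x/∂P = −2.41, so E_p = (−2.41)·(43/288.4) ≈ -0.36.
|E_p| < 1: demand is inelastic.

-0.36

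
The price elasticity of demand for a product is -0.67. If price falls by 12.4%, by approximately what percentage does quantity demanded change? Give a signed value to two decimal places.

%ΔQ ≈ E × %ΔP = (-0.67) × (-12.4%) ≈ 8.31%.

8.31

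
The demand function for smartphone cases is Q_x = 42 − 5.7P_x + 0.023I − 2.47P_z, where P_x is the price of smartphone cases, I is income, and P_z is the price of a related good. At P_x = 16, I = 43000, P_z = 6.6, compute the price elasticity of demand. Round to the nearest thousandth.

Substituting, Q_x = 42 − 5.7(16) + 0.023(43000) − 2.47(6.6) = 42 − 91.2 + 989 − 16.302 = 923.498.
∂Q_x/∂P_x = −5.7, so E_p = (−5.7)·(16/923.498) ≈ -0.099.
|E_p| < 1: demand is inelastic.

-0.099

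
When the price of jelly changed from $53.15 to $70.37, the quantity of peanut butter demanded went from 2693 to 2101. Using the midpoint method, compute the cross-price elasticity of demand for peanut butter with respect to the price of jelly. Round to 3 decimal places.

%ΔQ_x = (2101 − 2693)/[(2693+2101)/2] = -592/2397 ≈ -0.2470.
%ΔP_y = (70.37 − 53.15)/[(53.15+70.37)/2] ≈ 0.2788.
E_xy = -0.2470/0.2788 ≈ -0.886.
E_xy < 0, so peanut butter and jelly are complements.

-0.886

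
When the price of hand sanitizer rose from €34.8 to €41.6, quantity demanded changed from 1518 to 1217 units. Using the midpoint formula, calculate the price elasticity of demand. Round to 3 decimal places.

%ΔQ = (1217 − 1518)/[(1518 + 1217)/2] = -301/1367.5 ≈ -0.2201.
%ΔP = (41.6 − 34.8)/[(34.8 + 41.6)/2] = 6.8/38.2 ≈ 0.1780.
Arc elasticity E = %ΔQ/%ΔP ≈ -0.2201/0.1780 ≈ -1.236.
|E| > 1: demand is elastic over this range.

-1.236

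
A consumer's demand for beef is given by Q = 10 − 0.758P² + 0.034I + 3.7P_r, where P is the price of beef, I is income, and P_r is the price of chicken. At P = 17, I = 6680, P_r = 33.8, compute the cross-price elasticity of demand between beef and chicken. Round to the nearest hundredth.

0.87

First evaluate Q: 10 − 0.758(17)² + 0.034(6680) + 3.7(33.8) = 10 − 219.062 + 227.12 + 125.06 = 143.118.
∂Q/∂P_r = +3.7, so E_xy = 3.7·(33.8/143.118) ≈ 0.87.
E_xy > 0: the goods are substitutes.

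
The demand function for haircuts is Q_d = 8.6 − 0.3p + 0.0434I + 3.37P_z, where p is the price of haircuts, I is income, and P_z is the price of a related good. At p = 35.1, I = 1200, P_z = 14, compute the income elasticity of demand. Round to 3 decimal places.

Q_d = 8.6 − 0.3(35.1) + 0.0434(1200) + 3.37(14) = 8.6 − 10.53 + 52.08 + 47.18 = 97.33.
∂Q_d/∂I = +0.0434, so E_I = 0.0434·(1200/97.33) ≈ 0.535.
E_I ∈ (0,1): normal good (necessity).

0.535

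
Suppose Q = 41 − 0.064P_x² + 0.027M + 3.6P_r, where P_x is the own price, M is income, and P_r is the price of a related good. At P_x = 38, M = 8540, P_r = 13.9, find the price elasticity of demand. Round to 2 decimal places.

At the given point, Q = 41 − 0.064(38)² + 0.027(8540) + 3.6(13.9) = 41 − 92.416 + 230.58 + 50.04 = 229.204.
∂Q/∂P_x = −2·0.064·P_x = -4.864, so E_p = -4.864·(38/229.204) ≈ -0.81.
|E_p| < 1: demand is inelastic.

-0.81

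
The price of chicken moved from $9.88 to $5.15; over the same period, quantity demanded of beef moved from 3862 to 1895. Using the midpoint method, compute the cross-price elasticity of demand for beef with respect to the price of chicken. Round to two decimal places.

1.09

%ΔQ_x = (1895 − 3862)/[(3862+1895)/2] = -1967/2878.5 ≈ -0.6833.
%ΔP_y = (5.15 − 9.88)/[(9.88+5.15)/2] ≈ -0.6294.
E_xy = -0.6833/-0.6294 ≈ 1.09.
E_xy > 0, so beef and chicken are substitutes.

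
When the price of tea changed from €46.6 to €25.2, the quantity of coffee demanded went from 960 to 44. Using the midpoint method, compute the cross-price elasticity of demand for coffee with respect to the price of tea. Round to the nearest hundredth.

%ΔQ_x = (44 − 960)/[(960+44)/2] = -916/502 ≈ -1.8247.
%ΔP_y = (25.2 − 46.6)/[(46.6+25.2)/2] ≈ -0.5961.
E_xy = -1.8247/-0.5961 ≈ 3.06.
E_xy > 0, so coffee and tea are substitutes.

3.06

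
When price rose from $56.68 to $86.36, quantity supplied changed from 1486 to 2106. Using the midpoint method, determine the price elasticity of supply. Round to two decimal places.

%ΔQ = (2106 − 1486)/[(1486 + 2106)/2] = 620/1796 ≈ 0.3452.
%Δp = (86.36 − 56.68)/[(56.68 + 86.36)/2] = 29.68/71.52 ≈ 0.4150.
Arc elasticity E = %ΔQ/%Δp ≈ 0.3452/0.4150 ≈ 0.83.
|E| < 1: supply is inelastic over this range.

0.83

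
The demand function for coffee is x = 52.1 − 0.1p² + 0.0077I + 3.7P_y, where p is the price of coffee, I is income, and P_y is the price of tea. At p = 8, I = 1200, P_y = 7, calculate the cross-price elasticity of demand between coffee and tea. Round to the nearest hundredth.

0.32

Evaluating quantity at (p, I, P_y) gives x = 52.1 − 0.1(8)² + 0.0077(1200) + 3.7(7) = 52.1 − 6.4 + 9.24 + 25.9 = 80.84.
∂x/∂P_y = +3.7, so E_xy = 3.7·(7/80.84) ≈ 0.32.
E_xy > 0: the goods are substitutes.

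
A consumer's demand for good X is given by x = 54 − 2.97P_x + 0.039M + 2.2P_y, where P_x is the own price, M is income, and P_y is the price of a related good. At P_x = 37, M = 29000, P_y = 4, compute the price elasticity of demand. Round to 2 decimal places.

Evaluating quantity at (P_x, M, P_y) gives x = 54 − 2.97(37) + 0.039(29000) + 2.2(4) = 54 − 109.89 + 1131 + 8.8 = 1083.91.
∂x/∂P_x = −2.97, so E_p = (−2.97)·(37/1083.91) ≈ -0.10.
|E_p| < 1: demand is inelastic.

-0.10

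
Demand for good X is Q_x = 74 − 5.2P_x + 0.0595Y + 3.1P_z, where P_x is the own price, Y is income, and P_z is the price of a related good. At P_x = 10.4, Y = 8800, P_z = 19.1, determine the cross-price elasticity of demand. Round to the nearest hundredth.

Substituting, Q_x = 74 − 5.2(10.4) + 0.0595(8800) + 3.1(19.1) = 74 − 54.08 + 523.6 + 59.21 = 602.73.
∂Q_x/∂P_z = +3.1, so E_xy = 3.1·(19.1/602.73) ≈ 0.10.
E_xy > 0: the goods are substitutes.

0.10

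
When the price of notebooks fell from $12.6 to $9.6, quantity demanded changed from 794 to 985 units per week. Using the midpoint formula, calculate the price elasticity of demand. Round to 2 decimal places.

-0.79

%Δq = (985 − 794)/[(794 + 985)/2] = 191/889.5 ≈ 0.2147.
%Δp = (9.6 − 12.6)/[(12.6 + 9.6)/2] = -3/11.1 ≈ -0.2703.
Arc elasticity E = %Δq/%Δp ≈ 0.2147/-0.2703 ≈ -0.79.
|E| < 1: demand is inelastic over this range.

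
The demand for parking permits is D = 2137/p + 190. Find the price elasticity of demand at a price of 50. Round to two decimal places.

At p = 50, D = 232.74.
dD/dp = −2137/p² = −0.8548.
Point elasticity E = (dD/dp)·(p/D) = -0.8548 × 50/232.74 ≈ -0.18.
|E| < 1, so demand is inelastic at this price.

-0.18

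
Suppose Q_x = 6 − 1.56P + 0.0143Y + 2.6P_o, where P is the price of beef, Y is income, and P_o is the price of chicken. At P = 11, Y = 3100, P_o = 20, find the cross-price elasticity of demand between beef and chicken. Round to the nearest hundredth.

First evaluate Q_x: 6 − 1.56(11) + 0.0143(3100) + 2.6(20) = 6 − 17.16 + 44.33 + 52 = 85.17.
∂Q_x/∂P_o = +2.6, so E_xy = 2.6·(20/85.17) ≈ 0.61.
E_xy > 0: the goods are substitutes.

0.61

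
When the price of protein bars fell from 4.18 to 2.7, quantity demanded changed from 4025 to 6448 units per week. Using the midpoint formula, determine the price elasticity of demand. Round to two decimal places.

%Δq = (6448 − 4025)/[(4025 + 6448)/2] = 2423/5236.5 ≈ 0.4627.
%Δp = (2.7 − 4.18)/[(4.18 + 2.7)/2] = -1.48/3.44 ≈ -0.4302.
Arc elasticity E = %Δq/%Δp ≈ 0.4627/-0.4302 ≈ -1.08.
|E| > 1: demand is elastic over this range.

-1.08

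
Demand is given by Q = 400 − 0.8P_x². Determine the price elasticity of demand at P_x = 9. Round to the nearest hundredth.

-0.39

At P_x = 9, Q = 335.2.
dQ/dP_x = −2·0.8·P_x = −14.4.
Point elasticity E = (dQ/dP_x)·(P_x/Q) = -14.4 × 9/335.2 ≈ -0.39.
|E| < 1, so demand is inelastic at this price.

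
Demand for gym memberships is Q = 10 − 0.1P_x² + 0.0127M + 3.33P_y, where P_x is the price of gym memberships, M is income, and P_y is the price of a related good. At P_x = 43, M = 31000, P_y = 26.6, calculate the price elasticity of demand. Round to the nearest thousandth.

-1.203

First evaluate Q: 10 − 0.1(43)² + 0.0127(31000) + 3.33(26.6) = 10 − 184.9 + 393.7 + 88.578 = 307.378.
∂Q/∂P_x = −2·0.1·P_x = -8.6, so E_p = -8.6·(43/307.378) ≈ -1.203.
|E_p| > 1: demand is elastic.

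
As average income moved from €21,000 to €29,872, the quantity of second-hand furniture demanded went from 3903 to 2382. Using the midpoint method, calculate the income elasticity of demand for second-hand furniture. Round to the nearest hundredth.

%ΔQ = (2382 − 3903)/[(3903+2382)/2] = -1521/3142.5 ≈ -0.4840.
%ΔI = (29,872 − 21,000)/[(21,000+29,872)/2] = 8872/25436 ≈ 0.3488.
E_I = %ΔQ/%ΔI ≈ -1.39.
E_I < 0: inferior good.

-1.39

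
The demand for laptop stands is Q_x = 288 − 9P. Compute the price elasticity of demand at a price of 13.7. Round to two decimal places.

At P = 13.7, Q_x = 164.7.
dQ_x/dP = −9.
Point elasticity E = (dQ_x/dP)·(P/Q_x) = -9 × 13.7/164.7 ≈ -0.75.
|E| < 1, so demand is inelastic at this price.

-0.75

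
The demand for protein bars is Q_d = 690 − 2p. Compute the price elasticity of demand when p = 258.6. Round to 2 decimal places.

-2.99

At p = 258.6, Q_d = 172.8.
dQ_d/dp = −2.
Point elasticity E = (dQ_d/dp)·(p/Q_d) = -2 × 258.6/172.8 ≈ -2.99.
|E| > 1, so demand is elastic at this price.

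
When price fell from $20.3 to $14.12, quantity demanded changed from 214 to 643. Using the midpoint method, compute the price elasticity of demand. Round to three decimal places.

-2.788

%Δq = (643 − 214)/[(214 + 643)/2] = 429/428.5 ≈ 1.0012.
%Δp = (14.12 − 20.3)/[(20.3 + 14.12)/2] = -6.18/17.21 ≈ -0.3591.
Arc elasticity E = %Δq/%Δp ≈ 1.0012/-0.3591 ≈ -2.788.
|E| > 1: demand is elastic over this range.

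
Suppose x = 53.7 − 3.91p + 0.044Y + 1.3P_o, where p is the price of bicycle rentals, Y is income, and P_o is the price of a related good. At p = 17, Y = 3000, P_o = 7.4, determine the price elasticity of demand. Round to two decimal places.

At the given point, x = 53.7 − 3.91(17) + 0.044(3000) + 1.3(7.4) = 53.7 − 66.47 + 132 + 9.62 = 128.85.
∂x/∂p = −3.91, so E_p = (−3.91)·(17/128.85) ≈ -0.52.
|E_p| < 1: demand is inelastic.

-0.52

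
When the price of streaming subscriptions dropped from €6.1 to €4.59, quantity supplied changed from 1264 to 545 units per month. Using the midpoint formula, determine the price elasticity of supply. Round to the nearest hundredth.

%ΔQ = (545 − 1264)/[(1264 + 545)/2] = -719/904.5 ≈ -0.7949.
%Δp = (4.59 − 6.1)/[(6.1 + 4.59)/2] = -1.51/5.345 ≈ -0.2825.
Arc elasticity E = %ΔQ/%Δp ≈ -0.7949/-0.2825 ≈ 2.81.
|E| > 1: supply is elastic over this range.

2.81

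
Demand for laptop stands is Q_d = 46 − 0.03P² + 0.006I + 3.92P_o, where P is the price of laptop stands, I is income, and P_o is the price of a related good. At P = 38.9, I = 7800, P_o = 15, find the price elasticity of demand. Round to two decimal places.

-0.85

Q_d = 46 − 0.03(38.9)² + 0.006(7800) + 3.92(15) = 46 − 45.3963 + 46.8 + 58.8 = 106.2037.
∂Q_d/∂P = −2·0.03·P = -2.334, so E_p = -2.334·(38.9/106.2037) ≈ -0.85.
|E_p| < 1: demand is inelastic.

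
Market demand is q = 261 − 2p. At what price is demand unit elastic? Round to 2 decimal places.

For linear demand q = a − bp, E = −bp/(a − bp). |E| = 1 ⇒ bp = a − bp ⇒ p = a/(2b).
p = 261/(2·2) = 65.25.

65.25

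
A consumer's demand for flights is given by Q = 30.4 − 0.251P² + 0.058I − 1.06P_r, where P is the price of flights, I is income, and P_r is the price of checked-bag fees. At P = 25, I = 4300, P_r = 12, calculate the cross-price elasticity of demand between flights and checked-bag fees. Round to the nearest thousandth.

Substituting, Q = 30.4 − 0.251(25)² + 0.058(4300) − 1.06(12) = 30.4 − 156.875 + 249.4 − 12.72 = 110.205.
∂Q/∂P_r = −1.06, so E_xy = -1.06·(12/110.205) ≈ -0.115.
E_xy < 0: the goods are complements.

-0.115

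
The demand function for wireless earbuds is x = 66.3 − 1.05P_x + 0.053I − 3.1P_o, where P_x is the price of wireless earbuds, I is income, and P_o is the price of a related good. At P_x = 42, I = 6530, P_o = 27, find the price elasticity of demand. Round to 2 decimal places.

-0.15

Evaluating quantity at (P_x, I, P_o) gives x = 66.3 − 1.05(42) + 0.053(6530) − 3.1(27) = 66.3 − 44.1 + 346.09 − 83.7 = 284.59.
∂x/∂P_x = −1.05, so E_p = (−1.05)·(42/284.59) ≈ -0.15.
|E_p| < 1: demand is inelastic.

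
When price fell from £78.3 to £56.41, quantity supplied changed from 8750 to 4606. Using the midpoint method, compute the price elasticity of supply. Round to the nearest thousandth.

%Δq = (4606 − 8750)/[(8750 + 4606)/2] = -4144/6678 ≈ -0.6205.
%Δp = (56.41 − 78.3)/[(78.3 + 56.41)/2] = -21.89/67.355 ≈ -0.3250.
Arc elasticity E = %Δq/%Δp ≈ -0.6205/-0.3250 ≈ 1.909.
|E| > 1: supply is elastic over this range.

1.909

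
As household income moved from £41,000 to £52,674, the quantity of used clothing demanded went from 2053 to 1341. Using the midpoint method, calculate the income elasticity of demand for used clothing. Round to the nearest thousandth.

-1.683

%ΔQ = (1341 − 2053)/[(2053+1341)/2] = -712/1697 ≈ -0.4196.
%ΔI = (52,674 − 41,000)/[(41,000+52,674)/2] = 11674/46837 ≈ 0.2492.
E_I = %ΔQ/%ΔI ≈ -1.683.
E_I < 0: inferior good.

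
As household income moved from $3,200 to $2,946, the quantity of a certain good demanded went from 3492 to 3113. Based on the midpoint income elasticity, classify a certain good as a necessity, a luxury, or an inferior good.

luxury

%ΔQ = (3113 − 3492)/[(3492+3113)/2] = -379/3302.5 ≈ -0.1148.
%ΔI = (2,946 − 3,200)/[(3,200+2,946)/2] = -254/3073 ≈ -0.0827.
E_I = %ΔQ/%ΔI ≈ 1.388.
E_I > 1: normal good (luxury).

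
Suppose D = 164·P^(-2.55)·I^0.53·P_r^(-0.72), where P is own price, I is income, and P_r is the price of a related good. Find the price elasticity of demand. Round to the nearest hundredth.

-2.55

For a Cobb–Douglas (constant-elasticity) form D = A·P^α·…, the elasticity with respect to P equals the exponent α at every point.
Here the exponent on P is -2.55, so the price elasticity of demand is -2.55.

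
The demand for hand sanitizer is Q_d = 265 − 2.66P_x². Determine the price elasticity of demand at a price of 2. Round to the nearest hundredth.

-0.08

At P_x = 2, Q_d = 254.36.
dQ_d/dP_x = −2·2.66·P_x = −10.64.
Point elasticity E = (dQ_d/dP_x)·(P_x/Q_d) = -10.64 × 2/254.36 ≈ -0.08.
|E| < 1, so demand is inelastic at this price.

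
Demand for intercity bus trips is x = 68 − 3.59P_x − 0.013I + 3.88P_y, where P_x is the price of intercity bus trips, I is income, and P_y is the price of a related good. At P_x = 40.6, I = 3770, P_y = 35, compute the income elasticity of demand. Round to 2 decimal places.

-5.42

At the given point, x = 68 − 3.59(40.6) − 0.013(3770) + 3.88(35) = 68 − 145.754 − 49.01 + 135.8 = 9.036.
∂x/∂I = −0.013, so E_I = -0.013·(3770/9.036) ≈ -5.42.
E_I < 0: inferior good.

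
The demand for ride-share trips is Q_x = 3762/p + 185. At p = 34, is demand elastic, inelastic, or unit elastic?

At p = 34, Q_x = 295.6471.
dQ_x/dp = −3762/p² = −3.2543.
Point elasticity E = (dQ_x/dp)·(p/Q_x) = -3.2543 × 34/295.6471 ≈ -0.374.
|E| ≈ 0.374 < 1, so demand is inelastic.

inelastic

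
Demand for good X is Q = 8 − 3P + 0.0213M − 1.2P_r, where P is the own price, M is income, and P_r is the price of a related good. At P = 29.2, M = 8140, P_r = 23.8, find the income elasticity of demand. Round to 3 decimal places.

2.658

Evaluating quantity at (P, M, P_r) gives Q = 8 − 3(29.2) + 0.0213(8140) − 1.2(23.8) = 8 − 87.6 + 173.382 − 28.56 = 65.222.
∂Q/∂M = +0.0213, so E_I = 0.0213·(8140/65.222) ≈ 2.658.
E_I > 1: normal good (luxury).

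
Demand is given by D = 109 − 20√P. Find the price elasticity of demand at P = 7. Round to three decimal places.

-0.472

At P = 7, D = 56.085.
dD/dP = −20/(2√P) = −20/(2·2.6458).
Point elasticity E = (dD/dP)·(P/D) = -3.7796 × 7/56.085 ≈ -0.472.
|E| < 1, so demand is inelastic at this price.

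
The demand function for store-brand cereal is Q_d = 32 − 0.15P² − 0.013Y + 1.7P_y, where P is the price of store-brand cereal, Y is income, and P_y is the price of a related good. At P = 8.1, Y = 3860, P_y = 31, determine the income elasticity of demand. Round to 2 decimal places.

Substituting, Q_d = 32 − 0.15(8.1)² − 0.013(3860) + 1.7(31) = 32 − 9.8415 − 50.18 + 52.7 = 24.6785.
∂Q_d/∂Y = −0.013, so E_I = -0.013·(3860/24.6785) ≈ -2.03.
E_I < 0: inferior good.

-2.03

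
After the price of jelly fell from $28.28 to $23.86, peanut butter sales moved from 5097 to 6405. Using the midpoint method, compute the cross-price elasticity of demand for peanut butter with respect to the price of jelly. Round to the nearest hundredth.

%ΔQ_x = (6405 − 5097)/[(5097+6405)/2] = 1308/5751 ≈ 0.2274.
%ΔP_y = (23.86 − 28.28)/[(28.28+23.86)/2] ≈ -0.1695.
E_xy = 0.2274/-0.1695 ≈ -1.34.
E_xy < 0, so peanut butter and jelly are complements.

-1.34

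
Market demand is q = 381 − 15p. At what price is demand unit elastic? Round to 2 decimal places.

12.70

For linear demand q = a − bp, E = −bp/(a − bp). |E| = 1 ⇒ bp = a − bp ⇒ p = a/(2b).
p = 381/(2·15) = 12.70.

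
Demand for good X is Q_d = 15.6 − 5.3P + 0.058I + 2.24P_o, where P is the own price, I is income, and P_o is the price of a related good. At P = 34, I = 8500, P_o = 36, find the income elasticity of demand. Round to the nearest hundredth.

Substituting, Q_d = 15.6 − 5.3(34) + 0.058(8500) + 2.24(36) = 15.6 − 180.2 + 493 + 80.64 = 409.04.
∂Q_d/∂I = +0.058, so E_I = 0.058·(8500/409.04) ≈ 1.21.
E_I > 1: normal good (luxury).

1.21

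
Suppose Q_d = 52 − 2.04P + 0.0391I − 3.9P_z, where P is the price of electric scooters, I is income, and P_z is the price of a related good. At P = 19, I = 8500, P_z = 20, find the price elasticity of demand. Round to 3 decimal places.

-0.145

Substituting, Q_d = 52 − 2.04(19) + 0.0391(8500) − 3.9(20) = 52 − 38.76 + 332.35 − 78 = 267.59.
∂Q_d/∂P = −2.04, so E_p = (−2.04)·(19/267.59) ≈ -0.145.
|E_p| < 1: demand is inelastic.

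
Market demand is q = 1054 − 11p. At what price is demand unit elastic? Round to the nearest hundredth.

47.91

For linear demand q = a − bp, E = −bp/(a − bp). |E| = 1 ⇒ bp = a − bp ⇒ p = a/(2b).
p = 1054/(2·11) ≈ 47.91.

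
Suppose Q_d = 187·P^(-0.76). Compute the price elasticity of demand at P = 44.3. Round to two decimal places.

For a Cobb–Douglas (constant-elasticity) form Q_d = A·P^α·…, the elasticity with respect to P equals the exponent α at every point.
Here the exponent on P is -0.76, so the price elasticity of demand is -0.76.

-0.76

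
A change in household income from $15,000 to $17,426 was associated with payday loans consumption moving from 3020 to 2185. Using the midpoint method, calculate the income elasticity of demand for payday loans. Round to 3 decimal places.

%ΔQ = (2185 − 3020)/[(3020+2185)/2] = -835/2602.5 ≈ -0.3208.
%ΔI = (17,426 − 15,000)/[(15,000+17,426)/2] = 2426/16213 ≈ 0.1496.
E_I = %ΔQ/%ΔI ≈ -2.144.
E_I < 0: inferior good.

-2.144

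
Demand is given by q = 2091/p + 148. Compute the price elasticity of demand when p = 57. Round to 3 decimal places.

At p = 57, q = 184.6842.
dq/dp = −2091/p² = −0.6436.
Point elasticity E = (dq/dp)·(p/q) = -0.6436 × 57/184.6842 ≈ -0.199.
|E| < 1, so demand is inelastic at this price.

-0.199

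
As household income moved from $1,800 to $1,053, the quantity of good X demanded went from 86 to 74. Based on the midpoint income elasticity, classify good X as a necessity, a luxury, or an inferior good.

%ΔQ = (74 − 86)/[(86+74)/2] = -12/80 ≈ -0.1500.
%ΔI = (1,053 − 1,800)/[(1,800+1,053)/2] = -747/1426.5 ≈ -0.5237.
E_I = %ΔQ/%ΔI ≈ 0.286.
E_I ∈ (0,1): normal good (necessity).

necessity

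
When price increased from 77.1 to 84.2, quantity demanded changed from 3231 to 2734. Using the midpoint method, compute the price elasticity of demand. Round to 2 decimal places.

%ΔQ = (2734 − 3231)/[(3231 + 2734)/2] = -497/2982.5 ≈ -0.1666.
%ΔP = (84.2 − 77.1)/[(77.1 + 84.2)/2] = 7.1/80.65 ≈ 0.0880.
Arc elasticity E = %ΔQ/%ΔP ≈ -0.1666/0.0880 ≈ -1.89.
|E| > 1: demand is elastic over this range.

-1.89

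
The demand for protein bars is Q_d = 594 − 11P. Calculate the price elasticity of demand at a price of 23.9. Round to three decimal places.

At P = 23.9, Q_d = 331.1.
dQ_d/dP = −11.
Point elasticity E = (dQ_d/dP)·(P/Q_d) = -11 × 23.9/331.1 ≈ -0.794.
|E| < 1, so demand is inelastic at this price.

-0.794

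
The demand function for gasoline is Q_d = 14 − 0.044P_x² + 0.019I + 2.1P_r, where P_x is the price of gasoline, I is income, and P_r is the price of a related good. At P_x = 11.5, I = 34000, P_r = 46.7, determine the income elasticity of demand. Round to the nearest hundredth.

At the given point, Q_d = 14 − 0.044(11.5)² + 0.019(34000) + 2.1(46.7) = 14 − 5.819 + 646 + 98.07 = 752.251.
∂Q_d/∂I = +0.019, so E_I = 0.019·(34000/752.251) ≈ 0.86.
E_I ∈ (0,1): normal good (necessity).

0.86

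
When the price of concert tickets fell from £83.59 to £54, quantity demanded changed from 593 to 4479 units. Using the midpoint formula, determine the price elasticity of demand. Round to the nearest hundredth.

%Δq = (4479 − 593)/[(593 + 4479)/2] = 3886/2536 ≈ 1.5323.
%ΔP = (54 − 83.59)/[(83.59 + 54)/2] = -29.59/68.795 ≈ -0.4301.
Arc elasticity E = %Δq/%ΔP ≈ 1.5323/-0.4301 ≈ -3.56.
|E| > 1: demand is elastic over this range.

-3.56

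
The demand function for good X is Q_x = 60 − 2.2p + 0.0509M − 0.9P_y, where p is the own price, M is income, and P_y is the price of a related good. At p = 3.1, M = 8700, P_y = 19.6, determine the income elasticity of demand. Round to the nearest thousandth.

0.926

Evaluating quantity at (p, M, P_y) gives Q_x = 60 − 2.2(3.1) + 0.0509(8700) − 0.9(19.6) = 60 − 6.82 + 442.83 − 17.64 = 478.37.
∂Q_x/∂M = +0.0509, so E_I = 0.0509·(8700/478.37) ≈ 0.926.
E_I ∈ (0,1): normal good (necessity).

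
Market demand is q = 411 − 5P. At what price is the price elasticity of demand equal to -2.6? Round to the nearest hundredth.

Set −bP/(a − bP) = −2.6 ⇒ bP = 2.6(a − bP) ⇒ bP(1+2.6) = 2.6·a.
P = 2.6·411/(5·3.6) ≈ 59.37.

59.37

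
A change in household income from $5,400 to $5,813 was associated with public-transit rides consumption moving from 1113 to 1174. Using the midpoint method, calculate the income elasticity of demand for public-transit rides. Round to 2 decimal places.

%ΔQ = (1174 − 1113)/[(1113+1174)/2] = 61/1143.5 ≈ 0.0533.
%ΔM = (5,813 − 5,400)/[(5,400+5,813)/2] = 413/5606.5 ≈ 0.0737.
E_I = %ΔQ/%ΔM ≈ 0.72.
E_I ∈ (0,1): normal good (necessity).

0.72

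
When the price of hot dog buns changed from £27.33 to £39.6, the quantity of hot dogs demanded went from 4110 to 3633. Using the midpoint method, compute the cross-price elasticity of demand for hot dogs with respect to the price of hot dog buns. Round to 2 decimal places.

%ΔQ_x = (3633 − 4110)/[(4110+3633)/2] = -477/3871.5 ≈ -0.1232.
%ΔP_y = (39.6 − 27.33)/[(27.33+39.6)/2] ≈ 0.3667.
E_xy = -0.1232/0.3667 ≈ -0.34.
E_xy < 0, so hot dogs and hot dog buns are complements.

-0.34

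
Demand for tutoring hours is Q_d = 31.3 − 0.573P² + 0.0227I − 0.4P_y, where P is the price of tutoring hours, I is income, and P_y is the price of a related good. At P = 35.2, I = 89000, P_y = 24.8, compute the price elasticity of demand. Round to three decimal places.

-1.066

First evaluate Q_d: 31.3 − 0.573(35.2)² + 0.0227(89000) − 0.4(24.8) = 31.3 − 709.9699 + 2020.3 − 9.92 = 1331.7101.
∂Q_d/∂P = −2·0.573·P = -40.3392, so E_p = -40.3392·(35.2/1331.7101) ≈ -1.066.
|E_p| > 1: demand is elastic.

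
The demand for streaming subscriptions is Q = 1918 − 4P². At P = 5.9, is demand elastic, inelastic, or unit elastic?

At P = 5.9, Q = 1778.76.
dQ/dP = −2·4·P = −47.2.
Point elasticity E = (dQ/dP)·(P/Q) = -47.2 × 5.9/1778.76 ≈ -0.157.
|E| ≈ 0.157 < 1, so demand is inelastic.

inelastic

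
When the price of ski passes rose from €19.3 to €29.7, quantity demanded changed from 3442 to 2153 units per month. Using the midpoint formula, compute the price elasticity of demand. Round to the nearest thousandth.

%Δq = (2153 − 3442)/[(3442 + 2153)/2] = -1289/2797.5 ≈ -0.4608.
%Δp = (29.7 − 19.3)/[(19.3 + 29.7)/2] = 10.4/24.5 ≈ 0.4245.
Arc elasticity E = %Δq/%Δp ≈ -0.4608/0.4245 ≈ -1.085.
|E| > 1: demand is elastic over this range.

-1.085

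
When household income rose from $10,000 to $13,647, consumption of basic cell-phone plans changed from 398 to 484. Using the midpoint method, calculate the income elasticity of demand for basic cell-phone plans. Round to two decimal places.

0.63

%ΔQ = (484 − 398)/[(398+484)/2] = 86/441 ≈ 0.1950.
%ΔY = (13,647 − 10,000)/[(10,000+13,647)/2] = 3647/11823.5 ≈ 0.3085.
E_I = %ΔQ/%ΔY ≈ 0.63.
E_I ∈ (0,1): normal good (necessity).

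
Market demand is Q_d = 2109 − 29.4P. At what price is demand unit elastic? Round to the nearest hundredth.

For linear demand Q_d = a − bP, E = −bP/(a − bP). |E| = 1 ⇒ bP = a − bP ⇒ P = a/(2b).
P = 2109/(2·29.4) ≈ 35.87.

35.87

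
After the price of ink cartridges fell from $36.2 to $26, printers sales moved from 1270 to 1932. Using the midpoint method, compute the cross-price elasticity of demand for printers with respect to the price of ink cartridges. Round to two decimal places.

-1.26

%ΔQ_x = (1932 − 1270)/[(1270+1932)/2] = 662/1601 ≈ 0.4135.
%ΔP_y = (26 − 36.2)/[(36.2+26)/2] ≈ -0.3280.
E_xy = 0.4135/-0.3280 ≈ -1.26.
E_xy < 0, so printers and ink cartridges are complements.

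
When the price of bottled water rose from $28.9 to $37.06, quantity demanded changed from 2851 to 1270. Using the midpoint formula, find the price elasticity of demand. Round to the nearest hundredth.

%ΔQ = (1270 − 2851)/[(2851 + 1270)/2] = -1581/2060.5 ≈ -0.7673.
%ΔP = (37.06 − 28.9)/[(28.9 + 37.06)/2] = 8.16/32.98 ≈ 0.2474.
Arc elasticity E = %ΔQ/%ΔP ≈ -0.7673/0.2474 ≈ -3.10.
|E| > 1: demand is elastic over this range.

-3.10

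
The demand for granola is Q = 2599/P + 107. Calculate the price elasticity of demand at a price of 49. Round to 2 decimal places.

-0.33

At P = 49, Q = 160.0408.
dQ/dP = −2599/P² = −1.0825.
Point elasticity E = (dQ/dP)·(P/Q) = -1.0825 × 49/160.0408 ≈ -0.33.
|E| < 1, so demand is inelastic at this price.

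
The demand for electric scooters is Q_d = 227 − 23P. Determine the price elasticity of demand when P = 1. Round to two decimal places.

-0.11

At P = 1, Q_d = 204.
dQ_d/dP = −23.
Point elasticity E = (dQ_d/dP)·(P/Q_d) = -23 × 1/204 ≈ -0.11.
|E| < 1, so demand is inelastic at this price.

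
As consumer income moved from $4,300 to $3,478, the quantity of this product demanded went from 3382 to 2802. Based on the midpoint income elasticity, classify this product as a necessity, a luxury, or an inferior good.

necessity

%ΔQ = (2802 − 3382)/[(3382+2802)/2] = -580/3092 ≈ -0.1876.
%ΔI = (3,478 − 4,300)/[(4,300+3,478)/2] = -822/3889 ≈ -0.2114.
E_I = %ΔQ/%ΔI ≈ 0.887.
E_I ∈ (0,1): normal good (necessity).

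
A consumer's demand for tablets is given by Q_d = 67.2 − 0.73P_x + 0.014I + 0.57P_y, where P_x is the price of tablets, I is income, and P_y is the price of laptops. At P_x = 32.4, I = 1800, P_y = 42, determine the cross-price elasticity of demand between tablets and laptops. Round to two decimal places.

Q_d = 67.2 − 0.73(32.4) + 0.014(1800) + 0.57(42) = 67.2 − 23.652 + 25.2 + 23.94 = 92.688.
∂Q_d/∂P_y = +0.57, so E_xy = 0.57·(42/92.688) ≈ 0.26.
E_xy > 0: the goods are substitutes.

0.26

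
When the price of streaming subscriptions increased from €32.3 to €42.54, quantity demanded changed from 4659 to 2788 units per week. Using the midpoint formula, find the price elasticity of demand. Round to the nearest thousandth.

%Δq = (2788 − 4659)/[(4659 + 2788)/2] = -1871/3723.5 ≈ -0.5025.
%Δp = (42.54 − 32.3)/[(32.3 + 42.54)/2] = 10.24/37.42 ≈ 0.2737.
Arc elasticity E = %Δq/%Δp ≈ -0.5025/0.2737 ≈ -1.836.
|E| > 1: demand is elastic over this range.

-1.836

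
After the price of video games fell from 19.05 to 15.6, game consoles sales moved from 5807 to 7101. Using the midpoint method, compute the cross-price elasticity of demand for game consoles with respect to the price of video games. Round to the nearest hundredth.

%ΔQ_x = (7101 − 5807)/[(5807+7101)/2] = 1294/6454 ≈ 0.2005.
%ΔP_y = (15.6 − 19.05)/[(19.05+15.6)/2] ≈ -0.1991.
E_xy = 0.2005/-0.1991 ≈ -1.01.
E_xy < 0, so game consoles and video games are complements.

-1.01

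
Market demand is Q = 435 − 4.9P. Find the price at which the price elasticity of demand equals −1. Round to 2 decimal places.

44.39

For linear demand Q = a − bP, E = −bP/(a − bP). |E| = 1 ⇒ bP = a − bP ⇒ P = a/(2b).
P = 435/(2·4.9) ≈ 44.39.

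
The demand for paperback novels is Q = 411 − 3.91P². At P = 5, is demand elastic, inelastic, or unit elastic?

At P = 5, Q = 313.25.
dQ/dP = −2·3.91·P = −39.1.
Point elasticity E = (dQ/dP)·(P/Q) = -39.1 × 5/313.25 ≈ -0.624.
|E| ≈ 0.624 < 1, so demand is inelastic.

inelastic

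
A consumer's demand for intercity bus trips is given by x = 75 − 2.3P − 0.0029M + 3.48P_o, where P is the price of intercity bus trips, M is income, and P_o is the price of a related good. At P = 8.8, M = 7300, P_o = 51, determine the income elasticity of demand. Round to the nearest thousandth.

x = 75 − 2.3(8.8) − 0.0029(7300) + 3.48(51) = 75 − 20.24 − 21.17 + 177.48 = 211.07.
∂x/∂M = −0.0029, so E_I = -0.0029·(7300/211.07) ≈ -0.100.
E_I < 0: inferior good.

-0.100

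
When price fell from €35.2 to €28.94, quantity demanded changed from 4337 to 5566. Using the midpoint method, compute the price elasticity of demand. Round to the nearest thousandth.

-1.272

%ΔQ = (5566 − 4337)/[(4337 + 5566)/2] = 1229/4951.5 ≈ 0.2482.
%ΔP = (28.94 − 35.2)/[(35.2 + 28.94)/2] = -6.26/32.07 ≈ -0.1952.
Arc elasticity E = %ΔQ/%ΔP ≈ 0.2482/-0.1952 ≈ -1.272.
|E| > 1: demand is elastic over this range.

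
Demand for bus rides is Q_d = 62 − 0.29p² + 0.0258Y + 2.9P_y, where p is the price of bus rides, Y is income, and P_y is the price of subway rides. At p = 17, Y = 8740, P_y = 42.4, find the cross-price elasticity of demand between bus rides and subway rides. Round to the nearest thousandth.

0.376

Q_d = 62 − 0.29(17)² + 0.0258(8740) + 2.9(42.4) = 62 − 83.81 + 225.492 + 122.96 = 326.642.
∂Q_d/∂P_y = +2.9, so E_xy = 2.9·(42.4/326.642) ≈ 0.376.
E_xy > 0: the goods are substitutes.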